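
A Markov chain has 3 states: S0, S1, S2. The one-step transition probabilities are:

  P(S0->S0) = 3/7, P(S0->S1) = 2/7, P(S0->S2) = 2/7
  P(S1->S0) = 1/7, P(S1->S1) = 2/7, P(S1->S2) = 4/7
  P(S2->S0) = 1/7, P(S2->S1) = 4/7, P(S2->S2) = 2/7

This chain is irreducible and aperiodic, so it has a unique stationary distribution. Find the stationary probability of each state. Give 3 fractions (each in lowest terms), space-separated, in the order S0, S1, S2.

Answer: 1/5 2/5 2/5

Derivation:
The stationary distribution satisfies pi = pi * P, i.e.:
  pi_S0 = 3/7*pi_S0 + 1/7*pi_S1 + 1/7*pi_S2
  pi_S1 = 2/7*pi_S0 + 2/7*pi_S1 + 4/7*pi_S2
  pi_S2 = 2/7*pi_S0 + 4/7*pi_S1 + 2/7*pi_S2
with normalization: pi_S0 + pi_S1 + pi_S2 = 1.

Using the first 2 balance equations plus normalization, the linear system A*pi = b is:
  [-4/7, 1/7, 1/7] . pi = 0
  [2/7, -5/7, 4/7] . pi = 0
  [1, 1, 1] . pi = 1

Solving yields:
  pi_S0 = 1/5
  pi_S1 = 2/5
  pi_S2 = 2/5

Verification (pi * P):
  1/5*3/7 + 2/5*1/7 + 2/5*1/7 = 1/5 = pi_S0  (ok)
  1/5*2/7 + 2/5*2/7 + 2/5*4/7 = 2/5 = pi_S1  (ok)
  1/5*2/7 + 2/5*4/7 + 2/5*2/7 = 2/5 = pi_S2  (ok)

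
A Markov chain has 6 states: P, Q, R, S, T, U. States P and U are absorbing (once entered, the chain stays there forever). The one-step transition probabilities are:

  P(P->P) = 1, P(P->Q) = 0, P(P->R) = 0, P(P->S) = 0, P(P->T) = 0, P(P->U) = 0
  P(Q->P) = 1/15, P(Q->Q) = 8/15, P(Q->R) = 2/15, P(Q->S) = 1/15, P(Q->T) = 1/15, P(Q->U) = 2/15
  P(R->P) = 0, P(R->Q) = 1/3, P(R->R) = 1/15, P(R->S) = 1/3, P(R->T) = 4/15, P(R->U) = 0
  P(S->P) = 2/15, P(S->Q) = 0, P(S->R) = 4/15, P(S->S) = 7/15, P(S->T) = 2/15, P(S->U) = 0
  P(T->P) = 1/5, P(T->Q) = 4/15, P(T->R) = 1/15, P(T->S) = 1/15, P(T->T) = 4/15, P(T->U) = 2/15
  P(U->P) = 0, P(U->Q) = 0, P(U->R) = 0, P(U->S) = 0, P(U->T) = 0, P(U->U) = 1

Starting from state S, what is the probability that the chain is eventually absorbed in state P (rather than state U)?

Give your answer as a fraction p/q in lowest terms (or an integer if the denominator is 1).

Answer: 36/53

Derivation:
Let a_i = P(absorbed in P | start in state i).
Boundary conditions: a_P = 1, a_U = 0.
For each transient state i, a_i = sum_j P(i->j) * a_j:
  a_Q = 1/15*a_P + 8/15*a_Q + 2/15*a_R + 1/15*a_S + 1/15*a_T + 2/15*a_U
  a_R = 0*a_P + 1/3*a_Q + 1/15*a_R + 1/3*a_S + 4/15*a_T + 0*a_U
  a_S = 2/15*a_P + 0*a_Q + 4/15*a_R + 7/15*a_S + 2/15*a_T + 0*a_U
  a_T = 1/5*a_P + 4/15*a_Q + 1/15*a_R + 1/15*a_S + 4/15*a_T + 2/15*a_U

Substituting a_P = 1 and a_U = 0, rearrange to (I - Q) a = r where r[i] = P(i -> P):
  [7/15, -2/15, -1/15, -1/15] . (a_Q, a_R, a_S, a_T) = 1/15
  [-1/3, 14/15, -1/3, -4/15] . (a_Q, a_R, a_S, a_T) = 0
  [0, -4/15, 8/15, -2/15] . (a_Q, a_R, a_S, a_T) = 2/15
  [-4/15, -1/15, -1/15, 11/15] . (a_Q, a_R, a_S, a_T) = 1/5

Solving yields:
  a_Q = 180/371
  a_R = 214/371
  a_S = 36/53
  a_T = 209/371

Starting state is S, so the absorption probability is a_S = 36/53.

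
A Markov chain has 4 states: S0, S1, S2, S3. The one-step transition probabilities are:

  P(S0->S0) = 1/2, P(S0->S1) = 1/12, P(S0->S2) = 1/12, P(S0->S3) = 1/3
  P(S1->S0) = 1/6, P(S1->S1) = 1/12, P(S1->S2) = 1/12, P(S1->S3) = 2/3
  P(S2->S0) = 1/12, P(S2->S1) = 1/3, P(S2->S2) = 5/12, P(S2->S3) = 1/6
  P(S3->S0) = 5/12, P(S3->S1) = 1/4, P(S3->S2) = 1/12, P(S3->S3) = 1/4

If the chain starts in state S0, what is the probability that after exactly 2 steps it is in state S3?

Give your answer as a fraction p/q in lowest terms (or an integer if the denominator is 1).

Computing P^2 by repeated multiplication:
P^1 =
  S0: [1/2, 1/12, 1/12, 1/3]
  S1: [1/6, 1/12, 1/12, 2/3]
  S2: [1/12, 1/3, 5/12, 1/6]
  S3: [5/12, 1/4, 1/12, 1/4]
P^2 =
  S0: [59/144, 23/144, 1/9, 23/72]
  S1: [55/144, 31/144, 1/9, 7/24]
  S2: [29/144, 31/144, 2/9, 13/36]
  S3: [13/36, 7/48, 1/9, 55/144]

(P^2)[S0 -> S3] = 23/72

Answer: 23/72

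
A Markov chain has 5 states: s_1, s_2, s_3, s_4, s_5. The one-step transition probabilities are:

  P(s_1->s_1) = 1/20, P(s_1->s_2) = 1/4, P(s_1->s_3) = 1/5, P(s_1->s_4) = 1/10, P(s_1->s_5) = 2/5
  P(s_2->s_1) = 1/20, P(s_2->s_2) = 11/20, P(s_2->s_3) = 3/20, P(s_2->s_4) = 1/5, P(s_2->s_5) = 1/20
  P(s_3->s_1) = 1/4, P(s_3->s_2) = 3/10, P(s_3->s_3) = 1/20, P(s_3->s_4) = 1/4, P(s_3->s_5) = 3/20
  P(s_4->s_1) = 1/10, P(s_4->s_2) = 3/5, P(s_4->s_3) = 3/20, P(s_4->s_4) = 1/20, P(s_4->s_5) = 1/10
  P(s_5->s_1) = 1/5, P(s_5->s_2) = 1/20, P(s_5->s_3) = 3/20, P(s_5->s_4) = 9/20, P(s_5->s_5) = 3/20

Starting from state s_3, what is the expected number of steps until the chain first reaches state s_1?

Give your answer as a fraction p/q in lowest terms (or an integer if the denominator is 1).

Answer: 143860/17889

Derivation:
Let h_i = expected steps to first reach s_1 from state i.
Boundary: h_s_1 = 0.
First-step equations for the other states:
  h_s_2 = 1 + 1/20*h_s_1 + 11/20*h_s_2 + 3/20*h_s_3 + 1/5*h_s_4 + 1/20*h_s_5
  h_s_3 = 1 + 1/4*h_s_1 + 3/10*h_s_2 + 1/20*h_s_3 + 1/4*h_s_4 + 3/20*h_s_5
  h_s_4 = 1 + 1/10*h_s_1 + 3/5*h_s_2 + 3/20*h_s_3 + 1/20*h_s_4 + 1/10*h_s_5
  h_s_5 = 1 + 1/5*h_s_1 + 1/20*h_s_2 + 3/20*h_s_3 + 9/20*h_s_4 + 3/20*h_s_5

Substituting h_s_1 = 0 and rearranging gives the linear system (I - Q) h = 1:
  [9/20, -3/20, -1/5, -1/20] . (h_s_2, h_s_3, h_s_4, h_s_5) = 1
  [-3/10, 19/20, -1/4, -3/20] . (h_s_2, h_s_3, h_s_4, h_s_5) = 1
  [-3/5, -3/20, 19/20, -1/10] . (h_s_2, h_s_3, h_s_4, h_s_5) = 1
  [-1/20, -3/20, -9/20, 17/20] . (h_s_2, h_s_3, h_s_4, h_s_5) = 1

Solving yields:
  h_s_2 = 179960/17889
  h_s_3 = 143860/17889
  h_s_4 = 170720/17889
  h_s_5 = 2200/267

Starting state is s_3, so the expected hitting time is h_s_3 = 143860/17889.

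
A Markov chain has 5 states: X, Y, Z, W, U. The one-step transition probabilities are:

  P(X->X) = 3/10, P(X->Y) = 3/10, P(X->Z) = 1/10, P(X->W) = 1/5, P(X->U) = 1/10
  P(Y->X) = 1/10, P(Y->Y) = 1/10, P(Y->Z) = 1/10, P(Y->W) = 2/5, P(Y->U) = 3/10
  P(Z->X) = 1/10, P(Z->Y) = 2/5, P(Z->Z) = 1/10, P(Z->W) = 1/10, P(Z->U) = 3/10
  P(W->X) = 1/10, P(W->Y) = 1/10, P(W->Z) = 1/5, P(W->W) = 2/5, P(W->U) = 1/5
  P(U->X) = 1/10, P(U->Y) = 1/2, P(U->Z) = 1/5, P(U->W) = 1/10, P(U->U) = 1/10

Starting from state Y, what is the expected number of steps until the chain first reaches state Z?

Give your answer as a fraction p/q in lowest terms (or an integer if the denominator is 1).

Answer: 468/71

Derivation:
Let h_i = expected steps to first reach Z from state i.
Boundary: h_Z = 0.
First-step equations for the other states:
  h_X = 1 + 3/10*h_X + 3/10*h_Y + 1/10*h_Z + 1/5*h_W + 1/10*h_U
  h_Y = 1 + 1/10*h_X + 1/10*h_Y + 1/10*h_Z + 2/5*h_W + 3/10*h_U
  h_W = 1 + 1/10*h_X + 1/10*h_Y + 1/5*h_Z + 2/5*h_W + 1/5*h_U
  h_U = 1 + 1/10*h_X + 1/2*h_Y + 1/5*h_Z + 1/10*h_W + 1/10*h_U

Substituting h_Z = 0 and rearranging gives the linear system (I - Q) h = 1:
  [7/10, -3/10, -1/5, -1/10] . (h_X, h_Y, h_W, h_U) = 1
  [-1/10, 9/10, -2/5, -3/10] . (h_X, h_Y, h_W, h_U) = 1
  [-1/10, -1/10, 3/5, -1/5] . (h_X, h_Y, h_W, h_U) = 1
  [-1/10, -1/2, -1/10, 9/10] . (h_X, h_Y, h_W, h_U) = 1

Solving yields:
  h_X = 486/71
  h_Y = 468/71
  h_W = 424/71
  h_U = 440/71

Starting state is Y, so the expected hitting time is h_Y = 468/71.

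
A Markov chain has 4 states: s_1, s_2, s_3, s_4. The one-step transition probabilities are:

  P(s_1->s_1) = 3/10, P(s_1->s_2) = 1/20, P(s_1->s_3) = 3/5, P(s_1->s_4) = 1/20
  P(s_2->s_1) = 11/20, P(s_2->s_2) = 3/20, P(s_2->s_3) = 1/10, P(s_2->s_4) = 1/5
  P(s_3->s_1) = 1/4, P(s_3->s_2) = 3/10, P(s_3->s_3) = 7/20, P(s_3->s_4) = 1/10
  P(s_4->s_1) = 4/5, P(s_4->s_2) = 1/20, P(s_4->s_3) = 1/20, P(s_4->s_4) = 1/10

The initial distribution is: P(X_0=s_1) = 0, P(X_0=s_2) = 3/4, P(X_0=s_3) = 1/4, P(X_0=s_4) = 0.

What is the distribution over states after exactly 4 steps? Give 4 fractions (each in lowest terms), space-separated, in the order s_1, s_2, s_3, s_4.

Propagating the distribution step by step (d_{t+1} = d_t * P):
d_0 = (s_1=0, s_2=3/4, s_3=1/4, s_4=0)
  d_1[s_1] = 0*3/10 + 3/4*11/20 + 1/4*1/4 + 0*4/5 = 19/40
  d_1[s_2] = 0*1/20 + 3/4*3/20 + 1/4*3/10 + 0*1/20 = 3/16
  d_1[s_3] = 0*3/5 + 3/4*1/10 + 1/4*7/20 + 0*1/20 = 13/80
  d_1[s_4] = 0*1/20 + 3/4*1/5 + 1/4*1/10 + 0*1/10 = 7/40
d_1 = (s_1=19/40, s_2=3/16, s_3=13/80, s_4=7/40)
  d_2[s_1] = 19/40*3/10 + 3/16*11/20 + 13/80*1/4 + 7/40*4/5 = 341/800
  d_2[s_2] = 19/40*1/20 + 3/16*3/20 + 13/80*3/10 + 7/40*1/20 = 7/64
  d_2[s_3] = 19/40*3/5 + 3/16*1/10 + 13/80*7/20 + 7/40*1/20 = 591/1600
  d_2[s_4] = 19/40*1/20 + 3/16*1/5 + 13/80*1/10 + 7/40*1/10 = 19/200
d_2 = (s_1=341/800, s_2=7/64, s_3=591/1600, s_4=19/200)
  d_3[s_1] = 341/800*3/10 + 7/64*11/20 + 591/1600*1/4 + 19/200*4/5 = 2851/8000
  d_3[s_2] = 341/800*1/20 + 7/64*3/20 + 591/1600*3/10 + 19/200*1/20 = 981/6400
  d_3[s_3] = 341/800*3/5 + 7/64*1/10 + 591/1600*7/20 + 19/200*1/20 = 12823/32000
  d_3[s_4] = 341/800*1/20 + 7/64*1/5 + 591/1600*1/10 + 19/200*1/10 = 717/8000
d_3 = (s_1=2851/8000, s_2=981/6400, s_3=12823/32000, s_4=717/8000)
  d_4[s_1] = 2851/8000*3/10 + 981/6400*11/20 + 12823/32000*1/4 + 717/8000*4/5 = 116191/320000
  d_4[s_2] = 2851/8000*1/20 + 981/6400*3/20 + 12823/32000*3/10 + 717/8000*1/20 = 4237/25600
  d_4[s_3] = 2851/8000*3/5 + 981/6400*1/10 + 12823/32000*7/20 + 717/8000*1/20 = 239287/640000
  d_4[s_4] = 2851/8000*1/20 + 981/6400*1/5 + 12823/32000*1/10 + 717/8000*1/10 = 31203/320000
d_4 = (s_1=116191/320000, s_2=4237/25600, s_3=239287/640000, s_4=31203/320000)

Answer: 116191/320000 4237/25600 239287/640000 31203/320000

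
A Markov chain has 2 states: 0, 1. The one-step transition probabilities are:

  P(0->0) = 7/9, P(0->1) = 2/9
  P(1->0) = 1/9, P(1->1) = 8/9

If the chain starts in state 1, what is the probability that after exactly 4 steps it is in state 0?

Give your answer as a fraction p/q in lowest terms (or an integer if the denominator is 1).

Answer: 65/243

Derivation:
Computing P^4 by repeated multiplication:
P^1 =
  0: [7/9, 2/9]
  1: [1/9, 8/9]
P^2 =
  0: [17/27, 10/27]
  1: [5/27, 22/27]
P^3 =
  0: [43/81, 38/81]
  1: [19/81, 62/81]
P^4 =
  0: [113/243, 130/243]
  1: [65/243, 178/243]

(P^4)[1 -> 0] = 65/243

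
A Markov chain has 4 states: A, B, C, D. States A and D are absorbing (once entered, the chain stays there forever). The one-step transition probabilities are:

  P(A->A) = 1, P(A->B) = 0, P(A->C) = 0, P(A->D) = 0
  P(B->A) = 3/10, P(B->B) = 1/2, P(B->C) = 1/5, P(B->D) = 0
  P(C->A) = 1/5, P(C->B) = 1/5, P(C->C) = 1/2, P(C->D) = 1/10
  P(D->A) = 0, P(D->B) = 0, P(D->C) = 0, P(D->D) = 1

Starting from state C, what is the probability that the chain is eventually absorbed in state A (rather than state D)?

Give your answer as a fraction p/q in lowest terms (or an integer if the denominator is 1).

Answer: 16/21

Derivation:
Let a_i = P(absorbed in A | start in state i).
Boundary conditions: a_A = 1, a_D = 0.
For each transient state i, a_i = sum_j P(i->j) * a_j:
  a_B = 3/10*a_A + 1/2*a_B + 1/5*a_C + 0*a_D
  a_C = 1/5*a_A + 1/5*a_B + 1/2*a_C + 1/10*a_D

Substituting a_A = 1 and a_D = 0, rearrange to (I - Q) a = r where r[i] = P(i -> A):
  [1/2, -1/5] . (a_B, a_C) = 3/10
  [-1/5, 1/2] . (a_B, a_C) = 1/5

Solving yields:
  a_B = 19/21
  a_C = 16/21

Starting state is C, so the absorption probability is a_C = 16/21.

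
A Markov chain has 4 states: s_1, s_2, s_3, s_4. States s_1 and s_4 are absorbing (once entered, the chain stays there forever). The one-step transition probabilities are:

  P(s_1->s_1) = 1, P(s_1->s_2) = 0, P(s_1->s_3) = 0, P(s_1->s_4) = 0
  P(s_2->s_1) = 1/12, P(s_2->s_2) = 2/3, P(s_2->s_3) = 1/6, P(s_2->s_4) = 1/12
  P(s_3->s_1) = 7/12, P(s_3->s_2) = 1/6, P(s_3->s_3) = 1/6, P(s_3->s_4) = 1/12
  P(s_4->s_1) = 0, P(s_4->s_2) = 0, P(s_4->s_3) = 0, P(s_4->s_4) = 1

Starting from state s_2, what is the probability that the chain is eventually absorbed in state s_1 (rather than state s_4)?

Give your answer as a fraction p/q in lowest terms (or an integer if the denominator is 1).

Answer: 2/3

Derivation:
Let a_i = P(absorbed in s_1 | start in state i).
Boundary conditions: a_s_1 = 1, a_s_4 = 0.
For each transient state i, a_i = sum_j P(i->j) * a_j:
  a_s_2 = 1/12*a_s_1 + 2/3*a_s_2 + 1/6*a_s_3 + 1/12*a_s_4
  a_s_3 = 7/12*a_s_1 + 1/6*a_s_2 + 1/6*a_s_3 + 1/12*a_s_4

Substituting a_s_1 = 1 and a_s_4 = 0, rearrange to (I - Q) a = r where r[i] = P(i -> s_1):
  [1/3, -1/6] . (a_s_2, a_s_3) = 1/12
  [-1/6, 5/6] . (a_s_2, a_s_3) = 7/12

Solving yields:
  a_s_2 = 2/3
  a_s_3 = 5/6

Starting state is s_2, so the absorption probability is a_s_2 = 2/3.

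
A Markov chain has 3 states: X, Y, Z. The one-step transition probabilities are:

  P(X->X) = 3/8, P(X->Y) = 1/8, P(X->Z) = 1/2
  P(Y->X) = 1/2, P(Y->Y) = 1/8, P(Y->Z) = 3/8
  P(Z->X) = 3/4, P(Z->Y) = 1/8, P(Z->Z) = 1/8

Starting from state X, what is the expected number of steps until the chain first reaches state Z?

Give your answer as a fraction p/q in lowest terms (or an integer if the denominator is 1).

Answer: 64/31

Derivation:
Let h_i = expected steps to first reach Z from state i.
Boundary: h_Z = 0.
First-step equations for the other states:
  h_X = 1 + 3/8*h_X + 1/8*h_Y + 1/2*h_Z
  h_Y = 1 + 1/2*h_X + 1/8*h_Y + 3/8*h_Z

Substituting h_Z = 0 and rearranging gives the linear system (I - Q) h = 1:
  [5/8, -1/8] . (h_X, h_Y) = 1
  [-1/2, 7/8] . (h_X, h_Y) = 1

Solving yields:
  h_X = 64/31
  h_Y = 72/31

Starting state is X, so the expected hitting time is h_X = 64/31.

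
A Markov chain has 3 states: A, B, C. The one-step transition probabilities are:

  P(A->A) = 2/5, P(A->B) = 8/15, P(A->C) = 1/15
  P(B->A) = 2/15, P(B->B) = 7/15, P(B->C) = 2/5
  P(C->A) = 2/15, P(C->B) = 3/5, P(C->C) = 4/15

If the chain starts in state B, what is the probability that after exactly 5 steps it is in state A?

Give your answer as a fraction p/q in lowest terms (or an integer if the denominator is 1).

Computing P^5 by repeated multiplication:
P^1 =
  A: [2/5, 8/15, 1/15]
  B: [2/15, 7/15, 2/5]
  C: [2/15, 3/5, 4/15]
P^2 =
  A: [6/25, 113/225, 58/225]
  B: [38/225, 119/225, 68/225]
  C: [38/225, 23/45, 8/25]
P^3 =
  A: [74/375, 349/675, 964/3375]
  B: [602/3375, 583/1125, 1024/3375]
  C: [602/3375, 1757/3375, 1016/3375]
P^4 =
  A: [1046/5625, 26219/50625, 14992/50625]
  B: [9158/50625, 1051/2025, 1688/5625]
  C: [9158/50625, 8753/16875, 15208/50625]
P^5 =
  A: [15434/84375, 393773/759375, 226696/759375]
  B: [137882/759375, 393917/759375, 227576/759375]
  C: [137882/759375, 393949/759375, 75848/253125]

(P^5)[B -> A] = 137882/759375

Answer: 137882/759375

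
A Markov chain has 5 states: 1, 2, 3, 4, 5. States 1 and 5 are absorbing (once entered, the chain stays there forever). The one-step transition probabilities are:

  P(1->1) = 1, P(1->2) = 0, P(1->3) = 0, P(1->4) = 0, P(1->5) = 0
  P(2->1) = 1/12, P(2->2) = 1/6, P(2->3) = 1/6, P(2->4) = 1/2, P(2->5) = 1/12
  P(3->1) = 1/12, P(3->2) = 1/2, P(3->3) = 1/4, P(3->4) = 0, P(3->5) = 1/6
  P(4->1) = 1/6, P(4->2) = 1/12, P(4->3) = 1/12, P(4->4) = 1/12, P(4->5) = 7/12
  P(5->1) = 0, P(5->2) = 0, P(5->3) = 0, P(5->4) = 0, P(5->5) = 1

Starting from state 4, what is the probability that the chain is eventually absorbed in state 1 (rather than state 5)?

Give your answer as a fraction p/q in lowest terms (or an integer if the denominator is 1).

Let a_i = P(absorbed in 1 | start in state i).
Boundary conditions: a_1 = 1, a_5 = 0.
For each transient state i, a_i = sum_j P(i->j) * a_j:
  a_2 = 1/12*a_1 + 1/6*a_2 + 1/6*a_3 + 1/2*a_4 + 1/12*a_5
  a_3 = 1/12*a_1 + 1/2*a_2 + 1/4*a_3 + 0*a_4 + 1/6*a_5
  a_4 = 1/6*a_1 + 1/12*a_2 + 1/12*a_3 + 1/12*a_4 + 7/12*a_5

Substituting a_1 = 1 and a_5 = 0, rearrange to (I - Q) a = r where r[i] = P(i -> 1):
  [5/6, -1/6, -1/2] . (a_2, a_3, a_4) = 1/12
  [-1/2, 3/4, 0] . (a_2, a_3, a_4) = 1/12
  [-1/12, -1/12, 11/12] . (a_2, a_3, a_4) = 1/6

Solving yields:
  a_2 = 235/768
  a_3 = 121/384
  a_4 = 61/256

Starting state is 4, so the absorption probability is a_4 = 61/256.

Answer: 61/256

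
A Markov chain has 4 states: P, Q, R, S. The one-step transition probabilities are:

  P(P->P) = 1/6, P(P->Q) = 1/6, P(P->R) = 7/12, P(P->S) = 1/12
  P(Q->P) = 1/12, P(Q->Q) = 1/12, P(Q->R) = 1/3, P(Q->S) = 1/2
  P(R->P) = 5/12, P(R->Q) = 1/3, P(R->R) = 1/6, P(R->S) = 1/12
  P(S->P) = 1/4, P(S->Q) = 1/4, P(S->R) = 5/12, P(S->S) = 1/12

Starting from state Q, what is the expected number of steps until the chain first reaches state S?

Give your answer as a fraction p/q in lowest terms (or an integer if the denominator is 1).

Answer: 1704/467

Derivation:
Let h_i = expected steps to first reach S from state i.
Boundary: h_S = 0.
First-step equations for the other states:
  h_P = 1 + 1/6*h_P + 1/6*h_Q + 7/12*h_R + 1/12*h_S
  h_Q = 1 + 1/12*h_P + 1/12*h_Q + 1/3*h_R + 1/2*h_S
  h_R = 1 + 5/12*h_P + 1/3*h_Q + 1/6*h_R + 1/12*h_S

Substituting h_S = 0 and rearranging gives the linear system (I - Q) h = 1:
  [5/6, -1/6, -7/12] . (h_P, h_Q, h_R) = 1
  [-1/12, 11/12, -1/3] . (h_P, h_Q, h_R) = 1
  [-5/12, -1/3, 5/6] . (h_P, h_Q, h_R) = 1

Solving yields:
  h_P = 2724/467
  h_Q = 1704/467
  h_R = 2604/467

Starting state is Q, so the expected hitting time is h_Q = 1704/467.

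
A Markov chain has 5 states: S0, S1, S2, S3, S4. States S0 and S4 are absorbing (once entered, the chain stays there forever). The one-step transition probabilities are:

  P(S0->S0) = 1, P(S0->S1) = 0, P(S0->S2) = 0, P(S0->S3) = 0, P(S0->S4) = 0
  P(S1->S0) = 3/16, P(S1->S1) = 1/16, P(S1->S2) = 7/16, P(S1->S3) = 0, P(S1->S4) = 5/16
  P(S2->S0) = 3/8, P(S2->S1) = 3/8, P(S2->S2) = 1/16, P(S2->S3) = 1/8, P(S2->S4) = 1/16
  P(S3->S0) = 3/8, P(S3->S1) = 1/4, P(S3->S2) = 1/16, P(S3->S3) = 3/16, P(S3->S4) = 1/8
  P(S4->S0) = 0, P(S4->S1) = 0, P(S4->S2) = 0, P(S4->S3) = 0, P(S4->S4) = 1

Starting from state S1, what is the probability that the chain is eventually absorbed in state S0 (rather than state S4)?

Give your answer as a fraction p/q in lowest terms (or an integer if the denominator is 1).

Answer: 1209/2293

Derivation:
Let a_i = P(absorbed in S0 | start in state i).
Boundary conditions: a_S0 = 1, a_S4 = 0.
For each transient state i, a_i = sum_j P(i->j) * a_j:
  a_S1 = 3/16*a_S0 + 1/16*a_S1 + 7/16*a_S2 + 0*a_S3 + 5/16*a_S4
  a_S2 = 3/8*a_S0 + 3/8*a_S1 + 1/16*a_S2 + 1/8*a_S3 + 1/16*a_S4
  a_S3 = 3/8*a_S0 + 1/4*a_S1 + 1/16*a_S2 + 3/16*a_S3 + 1/8*a_S4

Substituting a_S0 = 1 and a_S4 = 0, rearrange to (I - Q) a = r where r[i] = P(i -> S0):
  [15/16, -7/16, 0] . (a_S1, a_S2, a_S3) = 3/16
  [-3/8, 15/16, -1/8] . (a_S1, a_S2, a_S3) = 3/8
  [-1/4, -1/16, 13/16] . (a_S1, a_S2, a_S3) = 3/8

Solving yields:
  a_S1 = 1209/2293
  a_S2 = 1608/2293
  a_S3 = 1554/2293

Starting state is S1, so the absorption probability is a_S1 = 1209/2293.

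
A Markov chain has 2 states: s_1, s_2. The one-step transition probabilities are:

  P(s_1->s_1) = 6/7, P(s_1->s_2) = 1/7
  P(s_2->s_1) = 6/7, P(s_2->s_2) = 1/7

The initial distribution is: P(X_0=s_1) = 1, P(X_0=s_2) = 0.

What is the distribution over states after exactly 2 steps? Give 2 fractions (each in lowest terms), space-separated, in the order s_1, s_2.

Answer: 6/7 1/7

Derivation:
Propagating the distribution step by step (d_{t+1} = d_t * P):
d_0 = (s_1=1, s_2=0)
  d_1[s_1] = 1*6/7 + 0*6/7 = 6/7
  d_1[s_2] = 1*1/7 + 0*1/7 = 1/7
d_1 = (s_1=6/7, s_2=1/7)
  d_2[s_1] = 6/7*6/7 + 1/7*6/7 = 6/7
  d_2[s_2] = 6/7*1/7 + 1/7*1/7 = 1/7
d_2 = (s_1=6/7, s_2=1/7)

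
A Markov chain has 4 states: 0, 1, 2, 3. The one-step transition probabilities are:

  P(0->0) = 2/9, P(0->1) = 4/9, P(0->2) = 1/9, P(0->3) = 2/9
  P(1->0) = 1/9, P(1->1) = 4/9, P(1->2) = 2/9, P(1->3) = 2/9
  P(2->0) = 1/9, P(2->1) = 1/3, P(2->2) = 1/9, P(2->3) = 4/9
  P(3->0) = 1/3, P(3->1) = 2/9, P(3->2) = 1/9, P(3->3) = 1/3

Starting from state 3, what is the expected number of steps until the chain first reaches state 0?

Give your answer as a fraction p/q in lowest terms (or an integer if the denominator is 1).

Answer: 279/65

Derivation:
Let h_i = expected steps to first reach 0 from state i.
Boundary: h_0 = 0.
First-step equations for the other states:
  h_1 = 1 + 1/9*h_0 + 4/9*h_1 + 2/9*h_2 + 2/9*h_3
  h_2 = 1 + 1/9*h_0 + 1/3*h_1 + 1/9*h_2 + 4/9*h_3
  h_3 = 1 + 1/3*h_0 + 2/9*h_1 + 1/9*h_2 + 1/3*h_3

Substituting h_0 = 0 and rearranging gives the linear system (I - Q) h = 1:
  [5/9, -2/9, -2/9] . (h_1, h_2, h_3) = 1
  [-1/3, 8/9, -4/9] . (h_1, h_2, h_3) = 1
  [-2/9, -1/9, 2/3] . (h_1, h_2, h_3) = 1

Solving yields:
  h_1 = 369/65
  h_2 = 27/5
  h_3 = 279/65

Starting state is 3, so the expected hitting time is h_3 = 279/65.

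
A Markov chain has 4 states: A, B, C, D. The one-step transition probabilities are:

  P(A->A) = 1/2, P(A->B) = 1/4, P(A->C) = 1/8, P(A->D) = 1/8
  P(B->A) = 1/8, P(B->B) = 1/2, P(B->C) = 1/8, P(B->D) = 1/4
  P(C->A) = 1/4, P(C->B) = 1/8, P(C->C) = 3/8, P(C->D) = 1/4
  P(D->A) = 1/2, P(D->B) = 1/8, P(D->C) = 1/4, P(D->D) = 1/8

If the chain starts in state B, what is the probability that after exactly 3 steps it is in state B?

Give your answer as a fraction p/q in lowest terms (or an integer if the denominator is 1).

Answer: 145/512

Derivation:
Computing P^3 by repeated multiplication:
P^1 =
  A: [1/2, 1/4, 1/8, 1/8]
  B: [1/8, 1/2, 1/8, 1/4]
  C: [1/4, 1/8, 3/8, 1/4]
  D: [1/2, 1/8, 1/4, 1/8]
P^2 =
  A: [3/8, 9/32, 11/64, 11/64]
  B: [9/32, 21/64, 3/16, 13/64]
  C: [23/64, 13/64, 1/4, 3/16]
  D: [25/64, 15/64, 13/64, 11/64]
P^3 =
  A: [45/128, 71/256, 97/512, 93/512]
  B: [169/512, 145/512, 101/512, 97/512]
  C: [185/512, 63/256, 27/128, 93/512]
  D: [185/512, 67/256, 101/512, 23/128]

(P^3)[B -> B] = 145/512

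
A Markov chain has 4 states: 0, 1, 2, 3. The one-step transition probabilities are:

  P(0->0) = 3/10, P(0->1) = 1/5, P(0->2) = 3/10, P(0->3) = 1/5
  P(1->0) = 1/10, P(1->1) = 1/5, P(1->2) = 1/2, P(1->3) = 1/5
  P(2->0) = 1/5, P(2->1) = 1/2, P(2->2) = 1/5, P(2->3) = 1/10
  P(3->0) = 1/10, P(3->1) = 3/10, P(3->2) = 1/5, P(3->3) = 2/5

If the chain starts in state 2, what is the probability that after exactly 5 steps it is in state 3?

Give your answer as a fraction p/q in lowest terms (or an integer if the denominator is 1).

Answer: 658/3125

Derivation:
Computing P^5 by repeated multiplication:
P^1 =
  0: [3/10, 1/5, 3/10, 1/5]
  1: [1/10, 1/5, 1/2, 1/5]
  2: [1/5, 1/2, 1/5, 1/10]
  3: [1/10, 3/10, 1/5, 2/5]
P^2 =
  0: [19/100, 31/100, 29/100, 21/100]
  1: [17/100, 37/100, 27/100, 19/100]
  2: [4/25, 27/100, 37/100, 1/5]
  3: [7/50, 3/10, 3/10, 13/50]
P^3 =
  0: [167/1000, 77/250, 39/125, 213/1000]
  1: [161/1000, 3/10, 41/125, 211/1000]
  2: [169/1000, 331/1000, 297/1000, 203/1000]
  3: [79/500, 79/250, 38/125, 111/500]
P^4 =
  0: [823/5000, 3149/10000, 3091/10000, 1057/5000]
  1: [33/200, 639/2000, 3061/10000, 1047/5000]
  2: [327/2000, 1547/5000, 1581/5000, 2109/10000]
  3: [81/500, 1567/5000, 1553/5000, 107/500]
P^5 =
  0: [16383/100000, 31387/100000, 31093/100000, 21137/100000]
  1: [16361/100000, 31277/100000, 6247/20000, 21127/100000]
  2: [1027/6250, 6319/20000, 30917/100000, 658/3125]
  3: [8173/50000, 15729/50000, 15511/50000, 10587/50000]

(P^5)[2 -> 3] = 658/3125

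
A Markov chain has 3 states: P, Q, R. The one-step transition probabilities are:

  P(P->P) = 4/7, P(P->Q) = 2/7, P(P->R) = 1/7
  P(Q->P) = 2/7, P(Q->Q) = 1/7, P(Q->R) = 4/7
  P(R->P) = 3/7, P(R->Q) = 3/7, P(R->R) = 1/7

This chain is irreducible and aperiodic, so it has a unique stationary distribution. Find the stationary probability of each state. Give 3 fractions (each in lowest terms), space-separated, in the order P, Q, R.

Answer: 24/53 15/53 14/53

Derivation:
The stationary distribution satisfies pi = pi * P, i.e.:
  pi_P = 4/7*pi_P + 2/7*pi_Q + 3/7*pi_R
  pi_Q = 2/7*pi_P + 1/7*pi_Q + 3/7*pi_R
  pi_R = 1/7*pi_P + 4/7*pi_Q + 1/7*pi_R
with normalization: pi_P + pi_Q + pi_R = 1.

Using the first 2 balance equations plus normalization, the linear system A*pi = b is:
  [-3/7, 2/7, 3/7] . pi = 0
  [2/7, -6/7, 3/7] . pi = 0
  [1, 1, 1] . pi = 1

Solving yields:
  pi_P = 24/53
  pi_Q = 15/53
  pi_R = 14/53

Verification (pi * P):
  24/53*4/7 + 15/53*2/7 + 14/53*3/7 = 24/53 = pi_P  (ok)
  24/53*2/7 + 15/53*1/7 + 14/53*3/7 = 15/53 = pi_Q  (ok)
  24/53*1/7 + 15/53*4/7 + 14/53*1/7 = 14/53 = pi_R  (ok)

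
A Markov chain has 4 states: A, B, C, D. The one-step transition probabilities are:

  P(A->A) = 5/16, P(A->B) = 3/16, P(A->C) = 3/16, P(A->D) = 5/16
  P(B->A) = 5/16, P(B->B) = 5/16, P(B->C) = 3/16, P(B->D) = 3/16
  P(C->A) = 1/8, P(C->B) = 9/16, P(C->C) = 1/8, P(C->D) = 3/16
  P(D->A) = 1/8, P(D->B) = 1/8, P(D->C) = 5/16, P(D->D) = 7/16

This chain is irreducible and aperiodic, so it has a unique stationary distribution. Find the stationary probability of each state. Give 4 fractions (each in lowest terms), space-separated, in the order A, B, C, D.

The stationary distribution satisfies pi = pi * P, i.e.:
  pi_A = 5/16*pi_A + 5/16*pi_B + 1/8*pi_C + 1/8*pi_D
  pi_B = 3/16*pi_A + 5/16*pi_B + 9/16*pi_C + 1/8*pi_D
  pi_C = 3/16*pi_A + 3/16*pi_B + 1/8*pi_C + 5/16*pi_D
  pi_D = 5/16*pi_A + 3/16*pi_B + 3/16*pi_C + 7/16*pi_D
with normalization: pi_A + pi_B + pi_C + pi_D = 1.

Using the first 3 balance equations plus normalization, the linear system A*pi = b is:
  [-11/16, 5/16, 1/8, 1/8] . pi = 0
  [3/16, -11/16, 9/16, 1/8] . pi = 0
  [3/16, 3/16, -7/8, 5/16] . pi = 0
  [1, 1, 1, 1] . pi = 1

Solving yields:
  pi_A = 247/1126
  pi_B = 959/3378
  pi_C = 355/1689
  pi_D = 484/1689

Verification (pi * P):
  247/1126*5/16 + 959/3378*5/16 + 355/1689*1/8 + 484/1689*1/8 = 247/1126 = pi_A  (ok)
  247/1126*3/16 + 959/3378*5/16 + 355/1689*9/16 + 484/1689*1/8 = 959/3378 = pi_B  (ok)
  247/1126*3/16 + 959/3378*3/16 + 355/1689*1/8 + 484/1689*5/16 = 355/1689 = pi_C  (ok)
  247/1126*5/16 + 959/3378*3/16 + 355/1689*3/16 + 484/1689*7/16 = 484/1689 = pi_D  (ok)

Answer: 247/1126 959/3378 355/1689 484/1689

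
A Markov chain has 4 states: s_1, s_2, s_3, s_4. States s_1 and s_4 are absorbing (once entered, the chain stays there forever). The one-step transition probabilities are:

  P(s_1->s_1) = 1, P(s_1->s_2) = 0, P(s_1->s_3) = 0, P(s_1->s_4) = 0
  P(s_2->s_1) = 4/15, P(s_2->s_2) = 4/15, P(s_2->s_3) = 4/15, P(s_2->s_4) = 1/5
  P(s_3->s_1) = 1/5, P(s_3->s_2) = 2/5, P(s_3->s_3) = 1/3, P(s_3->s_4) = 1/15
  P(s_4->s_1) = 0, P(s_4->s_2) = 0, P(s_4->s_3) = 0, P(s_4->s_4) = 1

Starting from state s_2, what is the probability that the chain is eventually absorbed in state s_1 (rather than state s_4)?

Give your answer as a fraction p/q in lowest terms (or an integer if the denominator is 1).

Answer: 26/43

Derivation:
Let a_i = P(absorbed in s_1 | start in state i).
Boundary conditions: a_s_1 = 1, a_s_4 = 0.
For each transient state i, a_i = sum_j P(i->j) * a_j:
  a_s_2 = 4/15*a_s_1 + 4/15*a_s_2 + 4/15*a_s_3 + 1/5*a_s_4
  a_s_3 = 1/5*a_s_1 + 2/5*a_s_2 + 1/3*a_s_3 + 1/15*a_s_4

Substituting a_s_1 = 1 and a_s_4 = 0, rearrange to (I - Q) a = r where r[i] = P(i -> s_1):
  [11/15, -4/15] . (a_s_2, a_s_3) = 4/15
  [-2/5, 2/3] . (a_s_2, a_s_3) = 1/5

Solving yields:
  a_s_2 = 26/43
  a_s_3 = 57/86

Starting state is s_2, so the absorption probability is a_s_2 = 26/43.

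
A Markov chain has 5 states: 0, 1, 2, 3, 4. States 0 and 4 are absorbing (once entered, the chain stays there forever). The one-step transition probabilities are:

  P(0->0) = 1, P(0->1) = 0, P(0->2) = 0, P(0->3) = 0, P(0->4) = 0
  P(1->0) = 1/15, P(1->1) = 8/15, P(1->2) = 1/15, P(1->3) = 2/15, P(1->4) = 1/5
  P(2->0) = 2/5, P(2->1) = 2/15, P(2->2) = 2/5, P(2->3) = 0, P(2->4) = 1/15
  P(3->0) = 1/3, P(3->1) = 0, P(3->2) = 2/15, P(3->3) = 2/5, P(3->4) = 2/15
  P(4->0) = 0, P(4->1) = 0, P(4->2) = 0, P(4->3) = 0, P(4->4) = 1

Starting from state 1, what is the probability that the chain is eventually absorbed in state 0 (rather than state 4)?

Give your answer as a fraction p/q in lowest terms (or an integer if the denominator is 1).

Let a_i = P(absorbed in 0 | start in state i).
Boundary conditions: a_0 = 1, a_4 = 0.
For each transient state i, a_i = sum_j P(i->j) * a_j:
  a_1 = 1/15*a_0 + 8/15*a_1 + 1/15*a_2 + 2/15*a_3 + 1/5*a_4
  a_2 = 2/5*a_0 + 2/15*a_1 + 2/5*a_2 + 0*a_3 + 1/15*a_4
  a_3 = 1/3*a_0 + 0*a_1 + 2/15*a_2 + 2/5*a_3 + 2/15*a_4

Substituting a_0 = 1 and a_4 = 0, rearrange to (I - Q) a = r where r[i] = P(i -> 0):
  [7/15, -1/15, -2/15] . (a_1, a_2, a_3) = 1/15
  [-2/15, 3/5, 0] . (a_1, a_2, a_3) = 2/5
  [0, -2/15, 3/5] . (a_1, a_2, a_3) = 1/3

Solving yields:
  a_1 = 249/541
  a_2 = 416/541
  a_3 = 393/541

Starting state is 1, so the absorption probability is a_1 = 249/541.

Answer: 249/541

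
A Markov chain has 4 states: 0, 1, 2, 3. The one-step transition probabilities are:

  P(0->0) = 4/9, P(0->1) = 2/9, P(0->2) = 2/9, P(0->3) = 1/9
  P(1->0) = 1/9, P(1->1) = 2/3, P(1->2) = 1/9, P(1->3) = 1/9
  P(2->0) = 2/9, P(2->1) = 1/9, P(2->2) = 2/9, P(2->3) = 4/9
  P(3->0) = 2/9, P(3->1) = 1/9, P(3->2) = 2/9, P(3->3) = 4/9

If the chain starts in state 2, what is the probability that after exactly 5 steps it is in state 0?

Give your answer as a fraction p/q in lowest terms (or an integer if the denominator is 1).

Computing P^5 by repeated multiplication:
P^1 =
  0: [4/9, 2/9, 2/9, 1/9]
  1: [1/9, 2/3, 1/9, 1/9]
  2: [2/9, 1/9, 2/9, 4/9]
  3: [2/9, 1/9, 2/9, 4/9]
P^2 =
  0: [8/27, 23/81, 16/81, 2/9]
  1: [14/81, 40/81, 4/27, 5/27]
  2: [7/27, 16/81, 17/81, 1/3]
  3: [7/27, 16/81, 17/81, 1/3]
P^3 =
  0: [187/729, 220/729, 139/729, 61/243]
  1: [50/243, 295/729, 122/729, 2/9]
  2: [188/729, 182/729, 146/729, 71/243]
  3: [188/729, 182/729, 146/729, 71/243]
P^4 =
  0: [1612/6561, 224/729, 1238/6561, 565/2187]
  1: [1463/6561, 2354/6561, 1163/6561, 527/2187]
  2: [1652/6561, 203/729, 1276/6561, 602/2187]
  3: [1652/6561, 203/729, 1276/6561, 602/2187]
P^5 =
  0: [14330/59049, 18253/59049, 1234/6561, 5120/19683]
  1: [13694/59049, 6598/19683, 10768/59049, 4931/19683]
  2: [14599/59049, 17348/59049, 1255/6561, 5269/19683]
  3: [14599/59049, 17348/59049, 1255/6561, 5269/19683]

(P^5)[2 -> 0] = 14599/59049

Answer: 14599/59049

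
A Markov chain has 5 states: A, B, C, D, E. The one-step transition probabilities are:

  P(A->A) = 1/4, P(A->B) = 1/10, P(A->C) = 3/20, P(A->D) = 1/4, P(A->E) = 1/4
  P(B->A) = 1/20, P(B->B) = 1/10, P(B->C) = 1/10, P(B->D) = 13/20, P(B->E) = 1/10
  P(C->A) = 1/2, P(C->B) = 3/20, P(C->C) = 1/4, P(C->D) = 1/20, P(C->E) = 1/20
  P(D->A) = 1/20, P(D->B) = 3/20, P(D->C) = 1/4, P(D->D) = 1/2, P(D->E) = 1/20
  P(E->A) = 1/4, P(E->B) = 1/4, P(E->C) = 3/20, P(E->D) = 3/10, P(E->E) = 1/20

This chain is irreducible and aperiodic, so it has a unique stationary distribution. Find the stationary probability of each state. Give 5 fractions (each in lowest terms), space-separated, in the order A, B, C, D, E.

Answer: 13492/67907 9685/67907 1931/9701 24635/67907 6578/67907

Derivation:
The stationary distribution satisfies pi = pi * P, i.e.:
  pi_A = 1/4*pi_A + 1/20*pi_B + 1/2*pi_C + 1/20*pi_D + 1/4*pi_E
  pi_B = 1/10*pi_A + 1/10*pi_B + 3/20*pi_C + 3/20*pi_D + 1/4*pi_E
  pi_C = 3/20*pi_A + 1/10*pi_B + 1/4*pi_C + 1/4*pi_D + 3/20*pi_E
  pi_D = 1/4*pi_A + 13/20*pi_B + 1/20*pi_C + 1/2*pi_D + 3/10*pi_E
  pi_E = 1/4*pi_A + 1/10*pi_B + 1/20*pi_C + 1/20*pi_D + 1/20*pi_E
with normalization: pi_A + pi_B + pi_C + pi_D + pi_E = 1.

Using the first 4 balance equations plus normalization, the linear system A*pi = b is:
  [-3/4, 1/20, 1/2, 1/20, 1/4] . pi = 0
  [1/10, -9/10, 3/20, 3/20, 1/4] . pi = 0
  [3/20, 1/10, -3/4, 1/4, 3/20] . pi = 0
  [1/4, 13/20, 1/20, -1/2, 3/10] . pi = 0
  [1, 1, 1, 1, 1] . pi = 1

Solving yields:
  pi_A = 13492/67907
  pi_B = 9685/67907
  pi_C = 1931/9701
  pi_D = 24635/67907
  pi_E = 6578/67907

Verification (pi * P):
  13492/67907*1/4 + 9685/67907*1/20 + 1931/9701*1/2 + 24635/67907*1/20 + 6578/67907*1/4 = 13492/67907 = pi_A  (ok)
  13492/67907*1/10 + 9685/67907*1/10 + 1931/9701*3/20 + 24635/67907*3/20 + 6578/67907*1/4 = 9685/67907 = pi_B  (ok)
  13492/67907*3/20 + 9685/67907*1/10 + 1931/9701*1/4 + 24635/67907*1/4 + 6578/67907*3/20 = 1931/9701 = pi_C  (ok)
  13492/67907*1/4 + 9685/67907*13/20 + 1931/9701*1/20 + 24635/67907*1/2 + 6578/67907*3/10 = 24635/67907 = pi_D  (ok)
  13492/67907*1/4 + 9685/67907*1/10 + 1931/9701*1/20 + 24635/67907*1/20 + 6578/67907*1/20 = 6578/67907 = pi_E  (ok)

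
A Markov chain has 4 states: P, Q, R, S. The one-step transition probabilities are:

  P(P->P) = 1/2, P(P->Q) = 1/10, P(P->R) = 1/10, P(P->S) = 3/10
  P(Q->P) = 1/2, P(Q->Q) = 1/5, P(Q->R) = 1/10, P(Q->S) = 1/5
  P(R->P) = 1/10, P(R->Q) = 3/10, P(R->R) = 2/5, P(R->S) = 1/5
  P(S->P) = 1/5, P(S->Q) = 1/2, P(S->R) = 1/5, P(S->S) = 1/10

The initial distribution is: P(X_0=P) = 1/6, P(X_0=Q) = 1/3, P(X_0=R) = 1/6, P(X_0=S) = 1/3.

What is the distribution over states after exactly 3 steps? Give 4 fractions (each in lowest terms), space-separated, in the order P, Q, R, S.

Answer: 2197/6000 367/1500 347/2000 647/3000

Derivation:
Propagating the distribution step by step (d_{t+1} = d_t * P):
d_0 = (P=1/6, Q=1/3, R=1/6, S=1/3)
  d_1[P] = 1/6*1/2 + 1/3*1/2 + 1/6*1/10 + 1/3*1/5 = 1/3
  d_1[Q] = 1/6*1/10 + 1/3*1/5 + 1/6*3/10 + 1/3*1/2 = 3/10
  d_1[R] = 1/6*1/10 + 1/3*1/10 + 1/6*2/5 + 1/3*1/5 = 11/60
  d_1[S] = 1/6*3/10 + 1/3*1/5 + 1/6*1/5 + 1/3*1/10 = 11/60
d_1 = (P=1/3, Q=3/10, R=11/60, S=11/60)
  d_2[P] = 1/3*1/2 + 3/10*1/2 + 11/60*1/10 + 11/60*1/5 = 223/600
  d_2[Q] = 1/3*1/10 + 3/10*1/5 + 11/60*3/10 + 11/60*1/2 = 6/25
  d_2[R] = 1/3*1/10 + 3/10*1/10 + 11/60*2/5 + 11/60*1/5 = 13/75
  d_2[S] = 1/3*3/10 + 3/10*1/5 + 11/60*1/5 + 11/60*1/10 = 43/200
d_2 = (P=223/600, Q=6/25, R=13/75, S=43/200)
  d_3[P] = 223/600*1/2 + 6/25*1/2 + 13/75*1/10 + 43/200*1/5 = 2197/6000
  d_3[Q] = 223/600*1/10 + 6/25*1/5 + 13/75*3/10 + 43/200*1/2 = 367/1500
  d_3[R] = 223/600*1/10 + 6/25*1/10 + 13/75*2/5 + 43/200*1/5 = 347/2000
  d_3[S] = 223/600*3/10 + 6/25*1/5 + 13/75*1/5 + 43/200*1/10 = 647/3000
d_3 = (P=2197/6000, Q=367/1500, R=347/2000, S=647/3000)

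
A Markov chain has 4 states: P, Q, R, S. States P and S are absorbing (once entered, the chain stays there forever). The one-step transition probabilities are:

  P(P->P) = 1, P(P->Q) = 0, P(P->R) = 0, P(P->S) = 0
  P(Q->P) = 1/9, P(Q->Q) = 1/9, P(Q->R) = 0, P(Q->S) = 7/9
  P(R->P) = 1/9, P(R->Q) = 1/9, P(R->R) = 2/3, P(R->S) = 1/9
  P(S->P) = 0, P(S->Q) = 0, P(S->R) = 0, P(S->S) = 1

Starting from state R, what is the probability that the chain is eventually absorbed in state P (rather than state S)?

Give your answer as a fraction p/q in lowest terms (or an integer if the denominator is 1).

Let a_i = P(absorbed in P | start in state i).
Boundary conditions: a_P = 1, a_S = 0.
For each transient state i, a_i = sum_j P(i->j) * a_j:
  a_Q = 1/9*a_P + 1/9*a_Q + 0*a_R + 7/9*a_S
  a_R = 1/9*a_P + 1/9*a_Q + 2/3*a_R + 1/9*a_S

Substituting a_P = 1 and a_S = 0, rearrange to (I - Q) a = r where r[i] = P(i -> P):
  [8/9, 0] . (a_Q, a_R) = 1/9
  [-1/9, 1/3] . (a_Q, a_R) = 1/9

Solving yields:
  a_Q = 1/8
  a_R = 3/8

Starting state is R, so the absorption probability is a_R = 3/8.

Answer: 3/8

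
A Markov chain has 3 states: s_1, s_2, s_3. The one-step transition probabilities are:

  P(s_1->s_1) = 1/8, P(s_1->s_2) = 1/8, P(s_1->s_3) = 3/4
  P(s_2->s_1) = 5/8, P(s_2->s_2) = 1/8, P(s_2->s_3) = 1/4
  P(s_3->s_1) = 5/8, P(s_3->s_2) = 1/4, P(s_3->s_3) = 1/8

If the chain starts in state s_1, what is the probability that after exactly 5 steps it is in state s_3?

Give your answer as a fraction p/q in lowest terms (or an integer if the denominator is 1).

Answer: 7073/16384

Derivation:
Computing P^5 by repeated multiplication:
P^1 =
  s_1: [1/8, 1/8, 3/4]
  s_2: [5/8, 1/8, 1/4]
  s_3: [5/8, 1/4, 1/8]
P^2 =
  s_1: [9/16, 7/32, 7/32]
  s_2: [5/16, 5/32, 17/32]
  s_3: [5/16, 9/64, 35/64]
P^3 =
  s_1: [11/32, 39/256, 129/256]
  s_2: [15/32, 49/256, 87/256]
  s_3: [15/32, 99/512, 173/512]
P^4 =
  s_1: [29/64, 385/2048, 735/2048]
  s_2: [25/64, 343/2048, 905/2048]
  s_3: [25/64, 685/4096, 1811/4096]
P^5 =
  s_1: [51/128, 2783/16384, 7073/16384]
  s_2: [55/128, 2953/16384, 6391/16384]
  s_3: [55/128, 5907/32768, 12781/32768]

(P^5)[s_1 -> s_3] = 7073/16384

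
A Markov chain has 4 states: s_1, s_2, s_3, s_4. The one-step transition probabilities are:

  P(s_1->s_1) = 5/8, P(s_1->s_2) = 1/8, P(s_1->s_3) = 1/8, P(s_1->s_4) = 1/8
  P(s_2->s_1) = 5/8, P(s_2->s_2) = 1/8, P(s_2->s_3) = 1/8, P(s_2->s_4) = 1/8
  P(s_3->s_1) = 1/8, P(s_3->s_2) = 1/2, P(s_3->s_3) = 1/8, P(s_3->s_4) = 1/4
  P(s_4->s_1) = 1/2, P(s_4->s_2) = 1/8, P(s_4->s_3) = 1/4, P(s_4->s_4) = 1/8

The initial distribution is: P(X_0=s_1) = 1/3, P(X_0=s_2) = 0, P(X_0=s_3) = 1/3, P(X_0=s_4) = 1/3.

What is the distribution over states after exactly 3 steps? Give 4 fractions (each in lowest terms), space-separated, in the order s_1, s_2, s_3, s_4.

Propagating the distribution step by step (d_{t+1} = d_t * P):
d_0 = (s_1=1/3, s_2=0, s_3=1/3, s_4=1/3)
  d_1[s_1] = 1/3*5/8 + 0*5/8 + 1/3*1/8 + 1/3*1/2 = 5/12
  d_1[s_2] = 1/3*1/8 + 0*1/8 + 1/3*1/2 + 1/3*1/8 = 1/4
  d_1[s_3] = 1/3*1/8 + 0*1/8 + 1/3*1/8 + 1/3*1/4 = 1/6
  d_1[s_4] = 1/3*1/8 + 0*1/8 + 1/3*1/4 + 1/3*1/8 = 1/6
d_1 = (s_1=5/12, s_2=1/4, s_3=1/6, s_4=1/6)
  d_2[s_1] = 5/12*5/8 + 1/4*5/8 + 1/6*1/8 + 1/6*1/2 = 25/48
  d_2[s_2] = 5/12*1/8 + 1/4*1/8 + 1/6*1/2 + 1/6*1/8 = 3/16
  d_2[s_3] = 5/12*1/8 + 1/4*1/8 + 1/6*1/8 + 1/6*1/4 = 7/48
  d_2[s_4] = 5/12*1/8 + 1/4*1/8 + 1/6*1/4 + 1/6*1/8 = 7/48
d_2 = (s_1=25/48, s_2=3/16, s_3=7/48, s_4=7/48)
  d_3[s_1] = 25/48*5/8 + 3/16*5/8 + 7/48*1/8 + 7/48*1/2 = 205/384
  d_3[s_2] = 25/48*1/8 + 3/16*1/8 + 7/48*1/2 + 7/48*1/8 = 23/128
  d_3[s_3] = 25/48*1/8 + 3/16*1/8 + 7/48*1/8 + 7/48*1/4 = 55/384
  d_3[s_4] = 25/48*1/8 + 3/16*1/8 + 7/48*1/4 + 7/48*1/8 = 55/384
d_3 = (s_1=205/384, s_2=23/128, s_3=55/384, s_4=55/384)

Answer: 205/384 23/128 55/384 55/384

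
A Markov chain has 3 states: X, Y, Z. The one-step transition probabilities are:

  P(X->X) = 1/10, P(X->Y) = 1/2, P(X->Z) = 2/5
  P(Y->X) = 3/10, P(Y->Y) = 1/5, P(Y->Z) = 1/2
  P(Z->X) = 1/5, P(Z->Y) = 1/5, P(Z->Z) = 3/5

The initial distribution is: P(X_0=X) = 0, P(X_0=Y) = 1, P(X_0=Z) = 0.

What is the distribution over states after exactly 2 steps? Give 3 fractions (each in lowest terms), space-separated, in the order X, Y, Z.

Propagating the distribution step by step (d_{t+1} = d_t * P):
d_0 = (X=0, Y=1, Z=0)
  d_1[X] = 0*1/10 + 1*3/10 + 0*1/5 = 3/10
  d_1[Y] = 0*1/2 + 1*1/5 + 0*1/5 = 1/5
  d_1[Z] = 0*2/5 + 1*1/2 + 0*3/5 = 1/2
d_1 = (X=3/10, Y=1/5, Z=1/2)
  d_2[X] = 3/10*1/10 + 1/5*3/10 + 1/2*1/5 = 19/100
  d_2[Y] = 3/10*1/2 + 1/5*1/5 + 1/2*1/5 = 29/100
  d_2[Z] = 3/10*2/5 + 1/5*1/2 + 1/2*3/5 = 13/25
d_2 = (X=19/100, Y=29/100, Z=13/25)

Answer: 19/100 29/100 13/25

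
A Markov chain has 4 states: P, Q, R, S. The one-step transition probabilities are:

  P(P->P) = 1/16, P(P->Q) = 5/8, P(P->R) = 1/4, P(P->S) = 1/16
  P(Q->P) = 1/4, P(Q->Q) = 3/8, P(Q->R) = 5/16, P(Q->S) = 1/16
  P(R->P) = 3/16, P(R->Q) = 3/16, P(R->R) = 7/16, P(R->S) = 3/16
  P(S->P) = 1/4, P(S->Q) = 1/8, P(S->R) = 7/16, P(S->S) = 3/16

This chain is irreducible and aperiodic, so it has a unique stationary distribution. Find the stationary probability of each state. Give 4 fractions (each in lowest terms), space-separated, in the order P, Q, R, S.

The stationary distribution satisfies pi = pi * P, i.e.:
  pi_P = 1/16*pi_P + 1/4*pi_Q + 3/16*pi_R + 1/4*pi_S
  pi_Q = 5/8*pi_P + 3/8*pi_Q + 3/16*pi_R + 1/8*pi_S
  pi_R = 1/4*pi_P + 5/16*pi_Q + 7/16*pi_R + 7/16*pi_S
  pi_S = 1/16*pi_P + 1/16*pi_Q + 3/16*pi_R + 3/16*pi_S
with normalization: pi_P + pi_Q + pi_R + pi_S = 1.

Using the first 3 balance equations plus normalization, the linear system A*pi = b is:
  [-15/16, 1/4, 3/16, 1/4] . pi = 0
  [5/8, -5/8, 3/16, 1/8] . pi = 0
  [1/4, 5/16, -9/16, 7/16] . pi = 0
  [1, 1, 1, 1] . pi = 1

Solving yields:
  pi_P = 348/1817
  pi_Q = 1179/3634
  pi_R = 656/1817
  pi_S = 447/3634

Verification (pi * P):
  348/1817*1/16 + 1179/3634*1/4 + 656/1817*3/16 + 447/3634*1/4 = 348/1817 = pi_P  (ok)
  348/1817*5/8 + 1179/3634*3/8 + 656/1817*3/16 + 447/3634*1/8 = 1179/3634 = pi_Q  (ok)
  348/1817*1/4 + 1179/3634*5/16 + 656/1817*7/16 + 447/3634*7/16 = 656/1817 = pi_R  (ok)
  348/1817*1/16 + 1179/3634*1/16 + 656/1817*3/16 + 447/3634*3/16 = 447/3634 = pi_S  (ok)

Answer: 348/1817 1179/3634 656/1817 447/3634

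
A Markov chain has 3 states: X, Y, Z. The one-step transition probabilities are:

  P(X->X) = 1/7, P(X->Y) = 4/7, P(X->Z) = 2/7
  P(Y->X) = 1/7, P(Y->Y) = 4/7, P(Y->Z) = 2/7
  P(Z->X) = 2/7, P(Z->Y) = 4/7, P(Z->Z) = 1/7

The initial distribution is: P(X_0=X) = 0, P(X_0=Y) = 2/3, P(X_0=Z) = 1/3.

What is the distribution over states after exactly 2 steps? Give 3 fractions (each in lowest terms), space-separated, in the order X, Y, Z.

Propagating the distribution step by step (d_{t+1} = d_t * P):
d_0 = (X=0, Y=2/3, Z=1/3)
  d_1[X] = 0*1/7 + 2/3*1/7 + 1/3*2/7 = 4/21
  d_1[Y] = 0*4/7 + 2/3*4/7 + 1/3*4/7 = 4/7
  d_1[Z] = 0*2/7 + 2/3*2/7 + 1/3*1/7 = 5/21
d_1 = (X=4/21, Y=4/7, Z=5/21)
  d_2[X] = 4/21*1/7 + 4/7*1/7 + 5/21*2/7 = 26/147
  d_2[Y] = 4/21*4/7 + 4/7*4/7 + 5/21*4/7 = 4/7
  d_2[Z] = 4/21*2/7 + 4/7*2/7 + 5/21*1/7 = 37/147
d_2 = (X=26/147, Y=4/7, Z=37/147)

Answer: 26/147 4/7 37/147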